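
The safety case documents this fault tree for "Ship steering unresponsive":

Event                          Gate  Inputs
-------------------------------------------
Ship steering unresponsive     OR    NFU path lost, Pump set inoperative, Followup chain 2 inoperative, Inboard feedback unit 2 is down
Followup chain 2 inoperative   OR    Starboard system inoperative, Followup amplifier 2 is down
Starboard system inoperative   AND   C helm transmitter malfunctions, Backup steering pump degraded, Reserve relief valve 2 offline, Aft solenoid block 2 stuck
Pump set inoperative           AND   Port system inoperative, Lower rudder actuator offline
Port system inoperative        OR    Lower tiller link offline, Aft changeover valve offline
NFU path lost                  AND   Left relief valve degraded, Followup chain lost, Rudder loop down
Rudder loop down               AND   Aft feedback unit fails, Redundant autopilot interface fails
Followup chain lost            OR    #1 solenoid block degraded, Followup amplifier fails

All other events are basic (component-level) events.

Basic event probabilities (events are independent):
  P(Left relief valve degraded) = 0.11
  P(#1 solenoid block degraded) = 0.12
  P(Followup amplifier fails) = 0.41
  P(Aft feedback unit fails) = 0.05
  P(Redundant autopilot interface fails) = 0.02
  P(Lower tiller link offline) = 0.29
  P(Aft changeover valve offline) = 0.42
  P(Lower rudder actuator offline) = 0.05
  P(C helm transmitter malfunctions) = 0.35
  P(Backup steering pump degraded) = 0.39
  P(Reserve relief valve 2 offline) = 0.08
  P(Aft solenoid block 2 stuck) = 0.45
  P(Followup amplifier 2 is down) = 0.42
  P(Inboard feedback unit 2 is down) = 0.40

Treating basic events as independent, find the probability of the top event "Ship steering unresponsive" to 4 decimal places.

0.6639

P(Followup chain lost) [OR] = 1 − (1−0.12) × (1−0.41) = 0.480800
P(Rudder loop down) [AND] = 0.05 × 0.02 = 0.001000
P(NFU path lost) [AND] = 0.11 × 0.480800 × 0.001000 = 0.000053
P(Port system inoperative) [OR] = 1 − (1−0.29) × (1−0.42) = 0.588200
P(Pump set inoperative) [AND] = 0.588200 × 0.05 = 0.029410
P(Starboard system inoperative) [AND] = 0.35 × 0.39 × 0.08 × 0.45 = 0.004914
P(Followup chain 2 inoperative) [OR] = 1 − (1−0.004914) × (1−0.42) = 0.422850
P(Ship steering unresponsive) [OR] = 1 − (1−0.000053) × (1−0.029410) × (1−0.422850) × (1−0.40) = 0.663912
Rounded to 4 decimal places: P(Ship steering unresponsive) ≈ 0.6639.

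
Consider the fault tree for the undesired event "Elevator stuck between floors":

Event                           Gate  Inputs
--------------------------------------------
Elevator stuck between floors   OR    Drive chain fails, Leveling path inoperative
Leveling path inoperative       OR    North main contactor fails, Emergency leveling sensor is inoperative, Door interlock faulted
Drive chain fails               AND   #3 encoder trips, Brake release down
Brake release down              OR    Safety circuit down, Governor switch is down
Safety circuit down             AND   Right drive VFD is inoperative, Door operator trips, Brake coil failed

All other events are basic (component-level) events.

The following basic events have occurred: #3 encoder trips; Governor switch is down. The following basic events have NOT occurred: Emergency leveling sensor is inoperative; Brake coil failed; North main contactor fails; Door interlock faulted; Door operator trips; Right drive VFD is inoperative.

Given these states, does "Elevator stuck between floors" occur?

Yes

Safety circuit down [AND]: Right drive VFD is inoperative=not, Door operator trips=not, Brake coil failed=not → not all inputs occur → does not occur.
Brake release down [OR]: Safety circuit down=not, Governor switch is down=occurs → at least one input occurs → occurs.
Drive chain fails [AND]: #3 encoder trips=occurs, Brake release down=occurs → all inputs occur → occurs.
Leveling path inoperative [OR]: North main contactor fails=not, Emergency leveling sensor is inoperative=not, Door interlock faulted=not → no input occurs → does not occur.
Elevator stuck between floors [OR]: Drive chain fails=occurs, Leveling path inoperative=not → at least one input occurs → occurs.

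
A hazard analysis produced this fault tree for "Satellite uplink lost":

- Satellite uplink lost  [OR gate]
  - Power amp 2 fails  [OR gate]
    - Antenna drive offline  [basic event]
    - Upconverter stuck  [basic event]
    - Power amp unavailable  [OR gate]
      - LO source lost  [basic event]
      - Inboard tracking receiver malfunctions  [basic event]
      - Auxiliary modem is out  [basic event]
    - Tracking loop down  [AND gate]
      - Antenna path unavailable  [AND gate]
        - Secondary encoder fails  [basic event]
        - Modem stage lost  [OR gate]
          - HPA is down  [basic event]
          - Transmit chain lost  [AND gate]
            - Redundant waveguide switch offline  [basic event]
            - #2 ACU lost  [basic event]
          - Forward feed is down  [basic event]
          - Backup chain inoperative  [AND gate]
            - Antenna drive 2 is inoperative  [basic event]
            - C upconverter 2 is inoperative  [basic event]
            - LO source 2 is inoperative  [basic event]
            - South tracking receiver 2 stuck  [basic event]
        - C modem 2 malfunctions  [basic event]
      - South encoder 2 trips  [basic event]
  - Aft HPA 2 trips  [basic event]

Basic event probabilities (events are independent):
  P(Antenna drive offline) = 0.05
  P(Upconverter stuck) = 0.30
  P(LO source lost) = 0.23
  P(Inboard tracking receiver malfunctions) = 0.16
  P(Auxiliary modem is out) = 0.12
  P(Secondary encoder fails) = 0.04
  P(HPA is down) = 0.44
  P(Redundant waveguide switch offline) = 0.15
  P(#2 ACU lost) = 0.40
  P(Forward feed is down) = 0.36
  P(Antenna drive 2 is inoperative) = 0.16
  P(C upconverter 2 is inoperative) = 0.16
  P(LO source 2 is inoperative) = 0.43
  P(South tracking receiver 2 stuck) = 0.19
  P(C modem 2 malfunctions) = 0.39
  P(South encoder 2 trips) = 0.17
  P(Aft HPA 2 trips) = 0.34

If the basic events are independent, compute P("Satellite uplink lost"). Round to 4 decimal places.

P(Power amp unavailable) [OR] = 1 − (1−0.23) × (1−0.16) × (1−0.12) = 0.430816
P(Transmit chain lost) [AND] = 0.15 × 0.40 = 0.060000
P(Backup chain inoperative) [AND] = 0.16 × 0.16 × 0.43 × 0.19 = 0.002092
P(Modem stage lost) [OR] = 1 − (1−0.44) × (1−0.060000) × (1−0.36) × (1−0.002092) = 0.663809
P(Antenna path unavailable) [AND] = 0.04 × 0.663809 × 0.39 = 0.010355
P(Tracking loop down) [AND] = 0.010355 × 0.17 = 0.001760
P(Power amp 2 fails) [OR] = 1 − (1−0.05) × (1−0.30) × (1−0.430816) × (1−0.001760) = 0.622159
P(Satellite uplink lost) [OR] = 1 − (1−0.622159) × (1−0.34) = 0.750625
Rounded to 4 decimal places: P(Satellite uplink lost) ≈ 0.7506.

0.7506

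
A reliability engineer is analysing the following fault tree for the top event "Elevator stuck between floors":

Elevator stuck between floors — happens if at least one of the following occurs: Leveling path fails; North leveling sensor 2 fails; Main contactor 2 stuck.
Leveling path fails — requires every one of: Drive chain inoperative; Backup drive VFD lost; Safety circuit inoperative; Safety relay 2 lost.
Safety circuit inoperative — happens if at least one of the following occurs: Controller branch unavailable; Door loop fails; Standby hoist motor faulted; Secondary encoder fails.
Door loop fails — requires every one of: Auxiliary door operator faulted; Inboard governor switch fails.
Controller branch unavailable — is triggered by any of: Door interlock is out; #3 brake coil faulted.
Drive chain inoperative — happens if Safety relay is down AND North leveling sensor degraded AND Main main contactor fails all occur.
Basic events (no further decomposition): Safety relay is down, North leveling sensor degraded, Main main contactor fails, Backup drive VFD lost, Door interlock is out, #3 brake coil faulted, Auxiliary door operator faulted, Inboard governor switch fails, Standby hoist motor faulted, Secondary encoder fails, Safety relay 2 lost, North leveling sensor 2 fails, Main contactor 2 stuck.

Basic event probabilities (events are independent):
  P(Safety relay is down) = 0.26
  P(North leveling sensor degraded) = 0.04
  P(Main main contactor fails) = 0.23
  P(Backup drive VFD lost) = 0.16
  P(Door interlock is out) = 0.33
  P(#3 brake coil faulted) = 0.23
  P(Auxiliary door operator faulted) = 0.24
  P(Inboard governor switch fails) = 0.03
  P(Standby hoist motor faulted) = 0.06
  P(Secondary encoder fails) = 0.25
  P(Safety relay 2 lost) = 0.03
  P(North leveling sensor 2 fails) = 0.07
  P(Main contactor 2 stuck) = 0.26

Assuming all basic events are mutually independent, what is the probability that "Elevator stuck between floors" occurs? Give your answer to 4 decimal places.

0.3118

P(Drive chain inoperative) [AND] = 0.26 × 0.04 × 0.23 = 0.002392
P(Controller branch unavailable) [OR] = 1 − (1−0.33) × (1−0.23) = 0.484100
P(Door loop fails) [AND] = 0.24 × 0.03 = 0.007200
P(Safety circuit inoperative) [OR] = 1 − (1−0.484100) × (1−0.007200) × (1−0.06) × (1−0.25) = 0.638909
P(Leveling path fails) [AND] = 0.002392 × 0.16 × 0.638909 × 0.03 = 0.000007
P(Elevator stuck between floors) [OR] = 1 − (1−0.000007) × (1−0.07) × (1−0.26) = 0.311805
Rounded to 4 decimal places: P(Elevator stuck between floors) ≈ 0.3118.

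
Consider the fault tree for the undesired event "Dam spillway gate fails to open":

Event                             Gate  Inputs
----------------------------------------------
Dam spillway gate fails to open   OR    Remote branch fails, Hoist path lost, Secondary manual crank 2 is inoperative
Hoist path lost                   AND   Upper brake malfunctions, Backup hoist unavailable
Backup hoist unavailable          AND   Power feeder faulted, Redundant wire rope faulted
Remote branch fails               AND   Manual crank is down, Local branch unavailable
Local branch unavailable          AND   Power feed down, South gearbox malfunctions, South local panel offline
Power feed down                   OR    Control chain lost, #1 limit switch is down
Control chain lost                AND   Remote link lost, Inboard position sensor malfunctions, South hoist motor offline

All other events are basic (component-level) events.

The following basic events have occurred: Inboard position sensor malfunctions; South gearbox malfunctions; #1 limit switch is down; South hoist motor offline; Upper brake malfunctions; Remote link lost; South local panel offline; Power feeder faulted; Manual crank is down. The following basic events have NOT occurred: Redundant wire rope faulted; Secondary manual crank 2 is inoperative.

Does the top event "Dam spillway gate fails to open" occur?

Yes

Control chain lost [AND]: Remote link lost=occurs, Inboard position sensor malfunctions=occurs, South hoist motor offline=occurs → all inputs occur → occurs.
Power feed down [OR]: Control chain lost=occurs, #1 limit switch is down=occurs → at least one input occurs → occurs.
Local branch unavailable [AND]: Power feed down=occurs, South gearbox malfunctions=occurs, South local panel offline=occurs → all inputs occur → occurs.
Remote branch fails [AND]: Manual crank is down=occurs, Local branch unavailable=occurs → all inputs occur → occurs.
Backup hoist unavailable [AND]: Power feeder faulted=occurs, Redundant wire rope faulted=not → not all inputs occur → does not occur.
Hoist path lost [AND]: Upper brake malfunctions=occurs, Backup hoist unavailable=not → not all inputs occur → does not occur.
Dam spillway gate fails to open [OR]: Remote branch fails=occurs, Hoist path lost=not, Secondary manual crank 2 is inoperative=not → at least one input occurs → occurs.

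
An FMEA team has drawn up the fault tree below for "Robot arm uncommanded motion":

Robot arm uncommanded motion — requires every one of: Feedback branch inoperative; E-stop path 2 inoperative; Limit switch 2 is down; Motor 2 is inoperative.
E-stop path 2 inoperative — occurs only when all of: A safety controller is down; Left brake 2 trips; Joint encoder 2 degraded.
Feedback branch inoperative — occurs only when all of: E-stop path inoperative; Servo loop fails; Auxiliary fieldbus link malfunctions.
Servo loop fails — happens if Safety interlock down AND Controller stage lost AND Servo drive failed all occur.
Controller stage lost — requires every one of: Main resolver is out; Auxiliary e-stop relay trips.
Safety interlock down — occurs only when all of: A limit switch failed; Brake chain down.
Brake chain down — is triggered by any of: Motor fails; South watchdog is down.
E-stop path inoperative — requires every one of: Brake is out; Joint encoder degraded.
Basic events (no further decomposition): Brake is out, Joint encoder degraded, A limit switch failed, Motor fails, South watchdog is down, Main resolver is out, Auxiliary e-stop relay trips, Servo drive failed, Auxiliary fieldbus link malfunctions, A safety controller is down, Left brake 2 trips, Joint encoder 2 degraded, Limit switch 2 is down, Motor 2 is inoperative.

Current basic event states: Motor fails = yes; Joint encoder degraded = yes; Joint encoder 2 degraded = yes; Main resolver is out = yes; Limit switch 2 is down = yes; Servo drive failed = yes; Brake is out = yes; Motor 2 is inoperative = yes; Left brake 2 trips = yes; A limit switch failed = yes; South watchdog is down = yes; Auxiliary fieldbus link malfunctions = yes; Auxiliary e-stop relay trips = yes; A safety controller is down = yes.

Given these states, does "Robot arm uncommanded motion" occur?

Yes

E-stop path inoperative [AND]: Brake is out=occurs, Joint encoder degraded=occurs → all inputs occur → occurs.
Brake chain down [OR]: Motor fails=occurs, South watchdog is down=occurs → at least one input occurs → occurs.
Safety interlock down [AND]: A limit switch failed=occurs, Brake chain down=occurs → all inputs occur → occurs.
Controller stage lost [AND]: Main resolver is out=occurs, Auxiliary e-stop relay trips=occurs → all inputs occur → occurs.
Servo loop fails [AND]: Safety interlock down=occurs, Controller stage lost=occurs, Servo drive failed=occurs → all inputs occur → occurs.
Feedback branch inoperative [AND]: E-stop path inoperative=occurs, Servo loop fails=occurs, Auxiliary fieldbus link malfunctions=occurs → all inputs occur → occurs.
E-stop path 2 inoperative [AND]: A safety controller is down=occurs, Left brake 2 trips=occurs, Joint encoder 2 degraded=occurs → all inputs occur → occurs.
Robot arm uncommanded motion [AND]: Feedback branch inoperative=occurs, E-stop path 2 inoperative=occurs, Limit switch 2 is down=occurs, Motor 2 is inoperative=occurs → all inputs occur → occurs.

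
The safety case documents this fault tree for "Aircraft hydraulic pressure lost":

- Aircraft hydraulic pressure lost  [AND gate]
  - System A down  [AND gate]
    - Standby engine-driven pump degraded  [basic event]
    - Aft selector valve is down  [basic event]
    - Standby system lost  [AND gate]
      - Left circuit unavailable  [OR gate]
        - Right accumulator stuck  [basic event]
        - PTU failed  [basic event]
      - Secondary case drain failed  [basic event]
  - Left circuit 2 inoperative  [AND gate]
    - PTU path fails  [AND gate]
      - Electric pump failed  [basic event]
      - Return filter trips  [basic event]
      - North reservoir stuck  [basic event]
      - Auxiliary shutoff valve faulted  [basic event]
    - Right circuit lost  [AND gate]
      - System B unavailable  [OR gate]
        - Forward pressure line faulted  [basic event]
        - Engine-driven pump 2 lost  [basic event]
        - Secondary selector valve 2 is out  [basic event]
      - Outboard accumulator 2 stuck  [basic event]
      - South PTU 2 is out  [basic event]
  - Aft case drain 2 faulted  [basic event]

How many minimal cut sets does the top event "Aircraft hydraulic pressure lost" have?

Left circuit unavailable [OR]: union of children's cut sets → 2 cut set(s).
Standby system lost [AND]: one cut set from each child combined → 2 × 1 = 2 cut set(s).
System A down [AND]: one cut set from each child combined → 1 × 1 × 2 = 2 cut set(s).
PTU path fails [AND]: one cut set from each child combined → 1 × 1 × 1 × 1 = 1 cut set(s).
System B unavailable [OR]: union of children's cut sets → 3 cut set(s).
Right circuit lost [AND]: one cut set from each child combined → 3 × 1 × 1 = 3 cut set(s).
Left circuit 2 inoperative [AND]: one cut set from each child combined → 1 × 3 = 3 cut set(s).
Aircraft hydraulic pressure lost [AND]: one cut set from each child combined → 2 × 3 × 1 = 6 cut set(s).
Minimal cut sets: {Aft case drain 2 faulted, Aft selector valve is down, Auxiliary shutoff valve faulted, Electric pump failed, Forward pressure line faulted, North reservoir stuck, Outboard accumulator 2 stuck, Return filter trips, Right accumulator stuck, Secondary case drain failed, South PTU 2 is out, Standby engine-driven pump degraded}; {Aft case drain 2 faulted, Aft selector valve is down, Auxiliary shutoff valve faulted, Electric pump failed, Engine-driven pump 2 lost, North reservoir stuck, Outboard accumulator 2 stuck, Return filter trips, Right accumulator stuck, Secondary case drain failed, South PTU 2 is out, Standby engine-driven pump degraded}; {Aft case drain 2 faulted, Aft selector valve is down, Auxiliary shutoff valve faulted, Electric pump failed, North reservoir stuck, Outboard accumulator 2 stuck, Return filter trips, Right accumulator stuck, Secondary case drain failed, Secondary selector valve 2 is out, South PTU 2 is out, Standby engine-driven pump degraded}; {Aft case drain 2 faulted, Aft selector valve is down, Auxiliary shutoff valve faulted, Electric pump failed, Forward pressure line faulted, North reservoir stuck, Outboard accumulator 2 stuck, PTU failed, Return filter trips, Secondary case drain failed, South PTU 2 is out, Standby engine-driven pump degraded}; {Aft case drain 2 faulted, Aft selector valve is down, Auxiliary shutoff valve faulted, Electric pump failed, Engine-driven pump 2 lost, North reservoir stuck, Outboard accumulator 2 stuck, PTU failed, Return filter trips, Secondary case drain failed, South PTU 2 is out, Standby engine-driven pump degraded}; {Aft case drain 2 faulted, Aft selector valve is down, Auxiliary shutoff valve faulted, Electric pump failed, North reservoir stuck, Outboard accumulator 2 stuck, PTU failed, Return filter trips, Secondary case drain failed, Secondary selector valve 2 is out, South PTU 2 is out, Standby engine-driven pump degraded}.

6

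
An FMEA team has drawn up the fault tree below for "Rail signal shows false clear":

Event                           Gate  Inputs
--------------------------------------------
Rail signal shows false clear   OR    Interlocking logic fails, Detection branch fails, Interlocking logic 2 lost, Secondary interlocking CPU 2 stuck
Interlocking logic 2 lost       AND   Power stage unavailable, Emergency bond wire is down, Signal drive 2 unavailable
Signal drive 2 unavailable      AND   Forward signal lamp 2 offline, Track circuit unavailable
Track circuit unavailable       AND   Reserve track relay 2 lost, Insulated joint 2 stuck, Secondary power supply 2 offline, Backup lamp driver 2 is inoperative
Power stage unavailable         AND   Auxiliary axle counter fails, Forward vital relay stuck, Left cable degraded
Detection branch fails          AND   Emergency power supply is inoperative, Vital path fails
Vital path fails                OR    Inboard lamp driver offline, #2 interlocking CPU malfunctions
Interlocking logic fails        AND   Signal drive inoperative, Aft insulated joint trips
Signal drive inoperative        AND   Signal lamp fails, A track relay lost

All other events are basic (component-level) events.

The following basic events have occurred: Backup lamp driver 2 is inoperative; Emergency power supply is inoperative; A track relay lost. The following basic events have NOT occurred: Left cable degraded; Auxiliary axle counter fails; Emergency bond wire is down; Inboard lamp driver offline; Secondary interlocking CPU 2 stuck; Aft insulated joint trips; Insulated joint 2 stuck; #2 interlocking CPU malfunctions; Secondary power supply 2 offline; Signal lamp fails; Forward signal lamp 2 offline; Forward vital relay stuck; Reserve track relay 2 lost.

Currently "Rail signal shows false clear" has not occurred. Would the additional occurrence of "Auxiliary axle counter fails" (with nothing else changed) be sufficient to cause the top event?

No

Counterfactual: set "Auxiliary axle counter fails" to occurred.
Signal drive inoperative [AND]: Signal lamp fails=not, A track relay lost=occurs → not all inputs occur → does not occur.
Interlocking logic fails [AND]: Signal drive inoperative=not, Aft insulated joint trips=not → not all inputs occur → does not occur.
Vital path fails [OR]: Inboard lamp driver offline=not, #2 interlocking CPU malfunctions=not → no input occurs → does not occur.
Detection branch fails [AND]: Emergency power supply is inoperative=occurs, Vital path fails=not → not all inputs occur → does not occur.
Power stage unavailable [AND]: Auxiliary axle counter fails=occurs, Forward vital relay stuck=not, Left cable degraded=not → not all inputs occur → does not occur.
Track circuit unavailable [AND]: Reserve track relay 2 lost=not, Insulated joint 2 stuck=not, Secondary power supply 2 offline=not, Backup lamp driver 2 is inoperative=occurs → not all inputs occur → does not occur.
Signal drive 2 unavailable [AND]: Forward signal lamp 2 offline=not, Track circuit unavailable=not → not all inputs occur → does not occur.
Interlocking logic 2 lost [AND]: Power stage unavailable=not, Emergency bond wire is down=not, Signal drive 2 unavailable=not → not all inputs occur → does not occur.
Rail signal shows false clear [OR]: Interlocking logic fails=not, Detection branch fails=not, Interlocking logic 2 lost=not, Secondary interlocking CPU 2 stuck=not → no input occurs → does not occur.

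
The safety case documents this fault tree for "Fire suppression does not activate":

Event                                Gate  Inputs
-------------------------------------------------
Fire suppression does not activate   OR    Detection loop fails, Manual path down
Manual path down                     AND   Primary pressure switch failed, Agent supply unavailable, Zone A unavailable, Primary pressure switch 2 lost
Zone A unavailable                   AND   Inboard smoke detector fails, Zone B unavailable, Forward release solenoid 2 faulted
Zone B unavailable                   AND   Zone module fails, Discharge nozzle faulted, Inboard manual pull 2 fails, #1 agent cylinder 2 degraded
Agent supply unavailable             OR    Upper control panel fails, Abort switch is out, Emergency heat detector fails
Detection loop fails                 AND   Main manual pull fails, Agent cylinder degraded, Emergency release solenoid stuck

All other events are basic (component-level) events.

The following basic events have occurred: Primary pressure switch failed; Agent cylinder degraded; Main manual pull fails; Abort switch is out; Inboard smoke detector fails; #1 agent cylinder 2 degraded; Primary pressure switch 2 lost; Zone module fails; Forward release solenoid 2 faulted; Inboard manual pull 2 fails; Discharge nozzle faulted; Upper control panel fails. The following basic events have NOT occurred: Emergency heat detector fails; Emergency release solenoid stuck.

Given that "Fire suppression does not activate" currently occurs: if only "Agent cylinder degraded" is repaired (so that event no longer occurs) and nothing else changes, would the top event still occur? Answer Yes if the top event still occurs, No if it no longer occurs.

Yes

Counterfactual: set "Agent cylinder degraded" to not occurred.
Detection loop fails [AND]: Main manual pull fails=occurs, Agent cylinder degraded=not, Emergency release solenoid stuck=not → not all inputs occur → does not occur.
Agent supply unavailable [OR]: Upper control panel fails=occurs, Abort switch is out=occurs, Emergency heat detector fails=not → at least one input occurs → occurs.
Zone B unavailable [AND]: Zone module fails=occurs, Discharge nozzle faulted=occurs, Inboard manual pull 2 fails=occurs, #1 agent cylinder 2 degraded=occurs → all inputs occur → occurs.
Zone A unavailable [AND]: Inboard smoke detector fails=occurs, Zone B unavailable=occurs, Forward release solenoid 2 faulted=occurs → all inputs occur → occurs.
Manual path down [AND]: Primary pressure switch failed=occurs, Agent supply unavailable=occurs, Zone A unavailable=occurs, Primary pressure switch 2 lost=occurs → all inputs occur → occurs.
Fire suppression does not activate [OR]: Detection loop fails=not, Manual path down=occurs → at least one input occurs → occurs.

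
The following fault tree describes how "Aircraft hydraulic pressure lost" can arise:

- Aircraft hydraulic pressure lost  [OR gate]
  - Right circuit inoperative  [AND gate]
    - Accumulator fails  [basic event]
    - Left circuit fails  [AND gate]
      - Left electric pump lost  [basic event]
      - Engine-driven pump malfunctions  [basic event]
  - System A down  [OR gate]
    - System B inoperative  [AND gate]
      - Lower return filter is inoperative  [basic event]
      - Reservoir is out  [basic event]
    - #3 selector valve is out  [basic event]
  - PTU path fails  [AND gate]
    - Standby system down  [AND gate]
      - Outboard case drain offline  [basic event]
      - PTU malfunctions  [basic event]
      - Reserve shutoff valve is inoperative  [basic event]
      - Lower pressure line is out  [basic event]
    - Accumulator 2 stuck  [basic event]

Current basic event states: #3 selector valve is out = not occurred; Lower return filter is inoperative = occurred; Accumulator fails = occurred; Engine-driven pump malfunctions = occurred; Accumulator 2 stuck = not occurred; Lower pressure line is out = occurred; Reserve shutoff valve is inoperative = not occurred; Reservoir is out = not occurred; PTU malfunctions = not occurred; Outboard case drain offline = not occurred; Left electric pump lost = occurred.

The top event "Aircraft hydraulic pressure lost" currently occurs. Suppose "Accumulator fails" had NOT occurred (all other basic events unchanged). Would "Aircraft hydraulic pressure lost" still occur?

No

Counterfactual: set "Accumulator fails" to not occurred.
Left circuit fails [AND]: Left electric pump lost=occurs, Engine-driven pump malfunctions=occurs → all inputs occur → occurs.
Right circuit inoperative [AND]: Accumulator fails=not, Left circuit fails=occurs → not all inputs occur → does not occur.
System B inoperative [AND]: Lower return filter is inoperative=occurs, Reservoir is out=not → not all inputs occur → does not occur.
System A down [OR]: System B inoperative=not, #3 selector valve is out=not → no input occurs → does not occur.
Standby system down [AND]: Outboard case drain offline=not, PTU malfunctions=not, Reserve shutoff valve is inoperative=not, Lower pressure line is out=occurs → not all inputs occur → does not occur.
PTU path fails [AND]: Standby system down=not, Accumulator 2 stuck=not → not all inputs occur → does not occur.
Aircraft hydraulic pressure lost [OR]: Right circuit inoperative=not, System A down=not, PTU path fails=not → no input occurs → does not occur.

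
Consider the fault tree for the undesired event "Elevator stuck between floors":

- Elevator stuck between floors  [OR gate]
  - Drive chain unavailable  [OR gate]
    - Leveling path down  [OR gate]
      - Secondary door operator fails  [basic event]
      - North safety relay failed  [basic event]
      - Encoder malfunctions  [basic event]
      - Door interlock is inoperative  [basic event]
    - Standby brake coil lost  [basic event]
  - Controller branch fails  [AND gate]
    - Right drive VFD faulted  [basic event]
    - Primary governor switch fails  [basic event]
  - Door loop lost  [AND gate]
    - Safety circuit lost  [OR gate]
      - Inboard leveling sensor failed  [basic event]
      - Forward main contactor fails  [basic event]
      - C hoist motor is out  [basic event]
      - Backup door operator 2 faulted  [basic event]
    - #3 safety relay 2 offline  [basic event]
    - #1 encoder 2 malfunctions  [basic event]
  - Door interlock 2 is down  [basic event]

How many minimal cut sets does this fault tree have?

11

Leveling path down [OR]: union of children's cut sets → 4 cut set(s).
Drive chain unavailable [OR]: union of children's cut sets → 5 cut set(s).
Controller branch fails [AND]: one cut set from each child combined → 1 × 1 = 1 cut set(s).
Safety circuit lost [OR]: union of children's cut sets → 4 cut set(s).
Door loop lost [AND]: one cut set from each child combined → 4 × 1 × 1 = 4 cut set(s).
Elevator stuck between floors [OR]: union of children's cut sets → 11 cut set(s).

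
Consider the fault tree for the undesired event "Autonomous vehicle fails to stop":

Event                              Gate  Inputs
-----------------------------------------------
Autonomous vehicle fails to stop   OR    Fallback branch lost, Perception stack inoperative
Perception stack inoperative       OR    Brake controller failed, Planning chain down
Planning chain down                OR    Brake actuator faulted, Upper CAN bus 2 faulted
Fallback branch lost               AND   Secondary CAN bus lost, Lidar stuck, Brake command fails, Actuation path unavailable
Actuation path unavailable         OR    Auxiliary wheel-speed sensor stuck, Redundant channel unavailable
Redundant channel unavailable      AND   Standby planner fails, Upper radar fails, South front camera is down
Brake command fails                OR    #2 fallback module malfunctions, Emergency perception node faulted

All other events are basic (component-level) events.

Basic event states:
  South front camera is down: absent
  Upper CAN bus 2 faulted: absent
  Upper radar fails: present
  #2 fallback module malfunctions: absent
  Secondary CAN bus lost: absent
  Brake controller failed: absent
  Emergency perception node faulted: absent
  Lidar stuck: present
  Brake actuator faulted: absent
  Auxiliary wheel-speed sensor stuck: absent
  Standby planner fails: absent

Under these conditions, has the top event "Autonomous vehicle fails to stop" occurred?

Brake command fails [OR]: #2 fallback module malfunctions=not, Emergency perception node faulted=not → no input occurs → does not occur.
Redundant channel unavailable [AND]: Standby planner fails=not, Upper radar fails=occurs, South front camera is down=not → not all inputs occur → does not occur.
Actuation path unavailable [OR]: Auxiliary wheel-speed sensor stuck=not, Redundant channel unavailable=not → no input occurs → does not occur.
Fallback branch lost [AND]: Secondary CAN bus lost=not, Lidar stuck=occurs, Brake command fails=not, Actuation path unavailable=not → not all inputs occur → does not occur.
Planning chain down [OR]: Brake actuator faulted=not, Upper CAN bus 2 faulted=not → no input occurs → does not occur.
Perception stack inoperative [OR]: Brake controller failed=not, Planning chain down=not → no input occurs → does not occur.
Autonomous vehicle fails to stop [OR]: Fallback branch lost=not, Perception stack inoperative=not → no input occurs → does not occur.

No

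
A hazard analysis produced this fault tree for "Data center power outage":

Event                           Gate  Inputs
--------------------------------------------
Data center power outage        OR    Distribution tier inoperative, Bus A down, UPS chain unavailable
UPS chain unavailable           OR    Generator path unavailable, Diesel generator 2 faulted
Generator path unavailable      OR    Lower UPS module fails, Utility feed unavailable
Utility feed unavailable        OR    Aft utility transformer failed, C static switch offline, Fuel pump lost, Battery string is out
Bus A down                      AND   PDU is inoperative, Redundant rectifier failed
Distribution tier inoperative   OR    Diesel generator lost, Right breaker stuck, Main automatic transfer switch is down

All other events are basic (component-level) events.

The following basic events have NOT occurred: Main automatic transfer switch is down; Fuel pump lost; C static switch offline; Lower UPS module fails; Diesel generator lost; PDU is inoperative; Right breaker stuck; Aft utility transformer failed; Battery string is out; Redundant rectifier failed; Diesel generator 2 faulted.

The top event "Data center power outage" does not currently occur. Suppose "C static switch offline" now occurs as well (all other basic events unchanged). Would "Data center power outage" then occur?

Yes

Counterfactual: set "C static switch offline" to occurred.
Distribution tier inoperative [OR]: Diesel generator lost=not, Right breaker stuck=not, Main automatic transfer switch is down=not → no input occurs → does not occur.
Bus A down [AND]: PDU is inoperative=not, Redundant rectifier failed=not → not all inputs occur → does not occur.
Utility feed unavailable [OR]: Aft utility transformer failed=not, C static switch offline=occurs, Fuel pump lost=not, Battery string is out=not → at least one input occurs → occurs.
Generator path unavailable [OR]: Lower UPS module fails=not, Utility feed unavailable=occurs → at least one input occurs → occurs.
UPS chain unavailable [OR]: Generator path unavailable=occurs, Diesel generator 2 faulted=not → at least one input occurs → occurs.
Data center power outage [OR]: Distribution tier inoperative=not, Bus A down=not, UPS chain unavailable=occurs → at least one input occurs → occurs.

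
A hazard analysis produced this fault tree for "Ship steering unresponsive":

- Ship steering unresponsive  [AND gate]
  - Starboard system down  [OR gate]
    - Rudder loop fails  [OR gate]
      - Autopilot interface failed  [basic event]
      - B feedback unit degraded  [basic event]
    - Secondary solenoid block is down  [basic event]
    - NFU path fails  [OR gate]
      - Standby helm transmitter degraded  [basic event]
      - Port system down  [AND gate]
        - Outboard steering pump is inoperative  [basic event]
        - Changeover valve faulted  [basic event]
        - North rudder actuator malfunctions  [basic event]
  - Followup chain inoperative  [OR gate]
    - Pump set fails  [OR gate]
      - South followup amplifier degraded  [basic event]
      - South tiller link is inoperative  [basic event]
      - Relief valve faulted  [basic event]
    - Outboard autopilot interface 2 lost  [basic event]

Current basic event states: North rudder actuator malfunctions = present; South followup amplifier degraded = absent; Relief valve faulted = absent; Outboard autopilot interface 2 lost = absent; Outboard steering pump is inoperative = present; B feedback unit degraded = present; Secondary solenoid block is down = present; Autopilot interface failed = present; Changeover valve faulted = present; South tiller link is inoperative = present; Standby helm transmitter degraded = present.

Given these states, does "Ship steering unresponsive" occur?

Rudder loop fails [OR]: Autopilot interface failed=occurs, B feedback unit degraded=occurs → at least one input occurs → occurs.
Port system down [AND]: Outboard steering pump is inoperative=occurs, Changeover valve faulted=occurs, North rudder actuator malfunctions=occurs → all inputs occur → occurs.
NFU path fails [OR]: Standby helm transmitter degraded=occurs, Port system down=occurs → at least one input occurs → occurs.
Starboard system down [OR]: Rudder loop fails=occurs, Secondary solenoid block is down=occurs, NFU path fails=occurs → at least one input occurs → occurs.
Pump set fails [OR]: South followup amplifier degraded=not, South tiller link is inoperative=occurs, Relief valve faulted=not → at least one input occurs → occurs.
Followup chain inoperative [OR]: Pump set fails=occurs, Outboard autopilot interface 2 lost=not → at least one input occurs → occurs.
Ship steering unresponsive [AND]: Starboard system down=occurs, Followup chain inoperative=occurs → all inputs occur → occurs.

Yes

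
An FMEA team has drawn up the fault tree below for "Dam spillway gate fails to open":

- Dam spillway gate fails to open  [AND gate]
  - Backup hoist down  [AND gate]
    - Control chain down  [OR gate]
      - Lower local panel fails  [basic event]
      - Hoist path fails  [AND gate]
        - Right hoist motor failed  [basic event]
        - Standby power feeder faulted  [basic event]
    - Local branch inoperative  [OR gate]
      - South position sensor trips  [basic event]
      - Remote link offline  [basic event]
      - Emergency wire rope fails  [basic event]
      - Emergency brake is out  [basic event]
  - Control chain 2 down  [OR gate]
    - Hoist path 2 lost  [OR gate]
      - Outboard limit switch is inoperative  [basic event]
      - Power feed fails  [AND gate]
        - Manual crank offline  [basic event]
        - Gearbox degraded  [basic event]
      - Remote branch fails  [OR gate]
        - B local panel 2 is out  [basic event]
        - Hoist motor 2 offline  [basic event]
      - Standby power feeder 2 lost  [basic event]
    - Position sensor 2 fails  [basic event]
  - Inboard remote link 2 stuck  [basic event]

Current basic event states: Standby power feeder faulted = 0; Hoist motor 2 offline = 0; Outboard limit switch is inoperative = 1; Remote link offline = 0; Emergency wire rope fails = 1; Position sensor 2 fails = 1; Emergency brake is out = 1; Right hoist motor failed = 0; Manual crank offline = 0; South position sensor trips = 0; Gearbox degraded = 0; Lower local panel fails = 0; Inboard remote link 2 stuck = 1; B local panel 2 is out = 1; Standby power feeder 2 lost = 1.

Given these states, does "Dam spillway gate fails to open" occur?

Hoist path fails [AND]: Right hoist motor failed=not, Standby power feeder faulted=not → not all inputs occur → does not occur.
Control chain down [OR]: Lower local panel fails=not, Hoist path fails=not → no input occurs → does not occur.
Local branch inoperative [OR]: South position sensor trips=not, Remote link offline=not, Emergency wire rope fails=occurs, Emergency brake is out=occurs → at least one input occurs → occurs.
Backup hoist down [AND]: Control chain down=not, Local branch inoperative=occurs → not all inputs occur → does not occur.
Power feed fails [AND]: Manual crank offline=not, Gearbox degraded=not → not all inputs occur → does not occur.
Remote branch fails [OR]: B local panel 2 is out=occurs, Hoist motor 2 offline=not → at least one input occurs → occurs.
Hoist path 2 lost [OR]: Outboard limit switch is inoperative=occurs, Power feed fails=not, Remote branch fails=occurs, Standby power feeder 2 lost=occurs → at least one input occurs → occurs.
Control chain 2 down [OR]: Hoist path 2 lost=occurs, Position sensor 2 fails=occurs → at least one input occurs → occurs.
Dam spillway gate fails to open [AND]: Backup hoist down=not, Control chain 2 down=occurs, Inboard remote link 2 stuck=occurs → not all inputs occur → does not occur.

No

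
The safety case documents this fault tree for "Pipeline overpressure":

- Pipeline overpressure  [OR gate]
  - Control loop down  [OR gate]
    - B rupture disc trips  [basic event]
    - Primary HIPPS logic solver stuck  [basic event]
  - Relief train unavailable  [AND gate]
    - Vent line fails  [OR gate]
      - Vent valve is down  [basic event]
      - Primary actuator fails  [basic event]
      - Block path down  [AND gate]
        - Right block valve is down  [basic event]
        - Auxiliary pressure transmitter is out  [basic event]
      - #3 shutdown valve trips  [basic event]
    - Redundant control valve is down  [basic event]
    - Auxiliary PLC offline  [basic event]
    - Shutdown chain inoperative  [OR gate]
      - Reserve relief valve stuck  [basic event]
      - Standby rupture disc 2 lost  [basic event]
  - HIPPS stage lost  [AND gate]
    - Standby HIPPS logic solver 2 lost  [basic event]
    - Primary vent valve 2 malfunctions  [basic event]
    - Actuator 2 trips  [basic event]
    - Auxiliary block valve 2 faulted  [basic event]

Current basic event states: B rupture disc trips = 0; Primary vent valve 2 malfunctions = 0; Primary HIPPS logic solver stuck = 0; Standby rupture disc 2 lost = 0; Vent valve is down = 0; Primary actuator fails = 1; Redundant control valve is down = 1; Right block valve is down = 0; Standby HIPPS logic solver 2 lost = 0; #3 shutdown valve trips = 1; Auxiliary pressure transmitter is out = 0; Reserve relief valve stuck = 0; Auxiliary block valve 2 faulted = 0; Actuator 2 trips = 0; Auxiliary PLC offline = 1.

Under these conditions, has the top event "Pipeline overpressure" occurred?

Control loop down [OR]: B rupture disc trips=not, Primary HIPPS logic solver stuck=not → no input occurs → does not occur.
Block path down [AND]: Right block valve is down=not, Auxiliary pressure transmitter is out=not → not all inputs occur → does not occur.
Vent line fails [OR]: Vent valve is down=not, Primary actuator fails=occurs, Block path down=not, #3 shutdown valve trips=occurs → at least one input occurs → occurs.
Shutdown chain inoperative [OR]: Reserve relief valve stuck=not, Standby rupture disc 2 lost=not → no input occurs → does not occur.
Relief train unavailable [AND]: Vent line fails=occurs, Redundant control valve is down=occurs, Auxiliary PLC offline=occurs, Shutdown chain inoperative=not → not all inputs occur → does not occur.
HIPPS stage lost [AND]: Standby HIPPS logic solver 2 lost=not, Primary vent valve 2 malfunctions=not, Actuator 2 trips=not, Auxiliary block valve 2 faulted=not → not all inputs occur → does not occur.
Pipeline overpressure [OR]: Control loop down=not, Relief train unavailable=not, HIPPS stage lost=not → no input occurs → does not occur.

No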